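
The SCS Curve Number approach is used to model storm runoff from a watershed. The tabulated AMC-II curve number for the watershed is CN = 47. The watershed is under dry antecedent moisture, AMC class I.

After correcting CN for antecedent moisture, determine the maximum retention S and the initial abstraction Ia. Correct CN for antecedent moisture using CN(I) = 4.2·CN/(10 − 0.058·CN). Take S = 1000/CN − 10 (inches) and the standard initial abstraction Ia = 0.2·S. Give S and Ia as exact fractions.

Adjust CN=47 to AMC I: 4.2·47/(10 − 0.058·47) → (987/5) ÷ (3637/500) = 98700/3637 ≈ 27.138
Retention S: 1000/CN − 10 with CN=27.138 → S = 26500/987 ≈ 26.849 in
Ia = 0.2S: 0.2·26.849 = 5.370 in (exactly 5300/987)

S = 26500/987 in ≈ 26.849 in; Ia = 5300/987 in ≈ 5.370 in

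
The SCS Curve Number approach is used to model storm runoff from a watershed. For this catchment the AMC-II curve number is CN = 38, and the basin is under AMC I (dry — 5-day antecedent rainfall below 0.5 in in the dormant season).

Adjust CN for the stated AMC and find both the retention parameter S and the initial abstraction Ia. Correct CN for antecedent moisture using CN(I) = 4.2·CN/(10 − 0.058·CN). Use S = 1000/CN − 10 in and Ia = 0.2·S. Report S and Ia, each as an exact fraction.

S = 15500/399 in ≈ 38.847 in; Ia = 3100/399 in ≈ 7.769 in

Adjust CN=38 to AMC I: 4.2·38/(10 − 0.058·38) → (798/5) ÷ (1949/250) = 39900/1949 ≈ 20.472
Retention S: 1000/CN − 10 with CN=20.472 → S = 15500/399 ≈ 38.847 in
Ia = 0.2S: 0.2·38.847 = 7.769 in (exactly 3100/399)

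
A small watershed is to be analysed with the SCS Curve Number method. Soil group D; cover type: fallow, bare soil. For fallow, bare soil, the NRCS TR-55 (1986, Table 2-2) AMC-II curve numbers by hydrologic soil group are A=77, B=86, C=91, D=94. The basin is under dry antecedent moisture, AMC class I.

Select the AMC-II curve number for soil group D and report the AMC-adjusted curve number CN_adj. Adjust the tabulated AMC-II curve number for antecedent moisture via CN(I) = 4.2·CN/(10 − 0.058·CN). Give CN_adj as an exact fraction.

NRCS table: fallow, bare soil, soil group D → CN(II) = 94
CN(I) from CN(II)=94: (4.2·94)/(10 − 0.058·94) = 32900/379 ≈ 86.807

CN_adj = 32900/379 ≈ 86.807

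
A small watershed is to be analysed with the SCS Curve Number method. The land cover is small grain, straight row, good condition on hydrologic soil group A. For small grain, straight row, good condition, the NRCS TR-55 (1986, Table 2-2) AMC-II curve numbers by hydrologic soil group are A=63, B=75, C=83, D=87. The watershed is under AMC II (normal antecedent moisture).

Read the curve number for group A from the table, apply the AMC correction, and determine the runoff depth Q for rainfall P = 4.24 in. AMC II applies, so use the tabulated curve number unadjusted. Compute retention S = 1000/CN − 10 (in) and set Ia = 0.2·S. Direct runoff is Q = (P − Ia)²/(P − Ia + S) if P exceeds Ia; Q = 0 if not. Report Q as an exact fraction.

NRCS table: small grain, straight row, good condition, soil group A → CN(II) = 63
AMC II — tabulated CN = 63 applies directly.
S = 1000/63 − 10 = 370/63 in ≈ 5.873 in
Ia = 0.2S: 0.2·5.873 = 1.175 in (exactly 74/63)
P − Ia = 4.240 − 1.175 = 4828/1575 ≈ 3.065 in (> 0, runoff occurs)
Q: (4828/1575)² ÷ (14078/1575) = 11654792/11086425 in (≈ 1.051 in)

Q = 11654792/11086425 in ≈ 1.051 in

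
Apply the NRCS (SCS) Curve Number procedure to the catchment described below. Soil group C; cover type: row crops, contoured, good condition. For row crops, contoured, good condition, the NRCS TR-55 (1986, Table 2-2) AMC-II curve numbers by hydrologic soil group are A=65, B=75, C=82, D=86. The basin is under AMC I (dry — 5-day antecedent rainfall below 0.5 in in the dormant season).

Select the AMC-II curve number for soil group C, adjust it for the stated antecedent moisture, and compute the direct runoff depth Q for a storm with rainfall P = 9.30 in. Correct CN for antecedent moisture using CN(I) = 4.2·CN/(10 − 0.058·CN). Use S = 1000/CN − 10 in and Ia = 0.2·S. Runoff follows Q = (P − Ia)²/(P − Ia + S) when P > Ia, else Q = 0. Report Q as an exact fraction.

Q = 62362609/12338130 in ≈ 5.054 in

NRCS table: row crops, contoured, good condition, soil group C → CN(II) = 82
Adjust CN=82 to AMC I: 4.2·82/(10 − 0.058·82) → (1722/5) ÷ (1311/250) = 28700/437 ≈ 65.675
Max retention: S = 1000/(28700/437) − 10 = 1500/287 in (≈ 5.226 in)
Ia = 0.2·(1500/287) = 300/287 in ≈ 1.045 in
P − Ia = 9.300 − 1.045 = 23691/2870 ≈ 8.255 in (> 0, runoff occurs)
Q = (23691/2870)²/((23691/2870) + 1500/287) = (561263481/8236900)/(38691/2870) = 62362609/12338130 in ≈ 5.054 in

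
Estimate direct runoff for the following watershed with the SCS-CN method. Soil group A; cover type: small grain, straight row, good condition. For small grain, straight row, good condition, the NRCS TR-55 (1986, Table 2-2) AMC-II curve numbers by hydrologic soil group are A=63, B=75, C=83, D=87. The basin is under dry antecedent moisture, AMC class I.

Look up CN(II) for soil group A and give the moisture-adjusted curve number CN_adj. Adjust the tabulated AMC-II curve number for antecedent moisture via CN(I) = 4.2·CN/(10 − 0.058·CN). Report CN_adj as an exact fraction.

CN_adj = 132300/3173 ≈ 41.696

NRCS table: small grain, straight row, good condition, soil group A → CN(II) = 63
CN(I) from CN(II)=63: (4.2·63)/(10 − 0.058·63) = 132300/3173 ≈ 41.696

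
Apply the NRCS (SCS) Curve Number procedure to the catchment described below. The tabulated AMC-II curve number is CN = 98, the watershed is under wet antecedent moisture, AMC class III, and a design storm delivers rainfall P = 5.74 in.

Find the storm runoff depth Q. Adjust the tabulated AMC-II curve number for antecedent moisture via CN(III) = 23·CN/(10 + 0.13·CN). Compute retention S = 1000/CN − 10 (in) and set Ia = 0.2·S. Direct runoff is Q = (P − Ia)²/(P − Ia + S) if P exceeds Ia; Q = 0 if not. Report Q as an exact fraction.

Q = 103973357601/18451751150 in ≈ 5.635 in

Wet (AMC III): CN(III) = 23·98/(10 + 0.13·98) = 2254/(1137/50) = 112700/1137 ≈ 99.120
Retention S: 1000/CN − 10 with CN=99.120 → S = 100/1127 ≈ 0.089 in
Ia = 0.2·(100/1127) = 20/1127 in ≈ 0.018 in
Since P=5.740 > Ia=0.018: effective rainfall P−Ia = 322449/56350 in
Runoff Q = (P−Ia)²/(P−Ia+S) = (5.722)²/(5.722+0.089) = 103973357601/18451751150 ≈ 5.635 in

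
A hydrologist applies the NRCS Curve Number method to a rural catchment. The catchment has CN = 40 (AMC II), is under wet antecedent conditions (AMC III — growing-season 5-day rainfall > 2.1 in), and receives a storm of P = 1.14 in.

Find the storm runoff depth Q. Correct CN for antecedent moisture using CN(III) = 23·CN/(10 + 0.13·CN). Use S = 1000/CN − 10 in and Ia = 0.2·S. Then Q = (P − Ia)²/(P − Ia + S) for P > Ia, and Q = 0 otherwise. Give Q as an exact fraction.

Adjust CN=40 to AMC III: 23·40/(10 + 0.13·40) → 920 ÷ (76/5) = 1150/19 ≈ 60.526
S = 1000/(1150/19) − 10 = 150/23 in ≈ 6.522 in
Ia = 0.2S: 0.2·6.522 = 1.304 in (exactly 30/23)
P = 1.140 ≤ Ia = 1.304 in: entire storm abstracted, Q = 0.

Q = 0 in ≈ 0.000 in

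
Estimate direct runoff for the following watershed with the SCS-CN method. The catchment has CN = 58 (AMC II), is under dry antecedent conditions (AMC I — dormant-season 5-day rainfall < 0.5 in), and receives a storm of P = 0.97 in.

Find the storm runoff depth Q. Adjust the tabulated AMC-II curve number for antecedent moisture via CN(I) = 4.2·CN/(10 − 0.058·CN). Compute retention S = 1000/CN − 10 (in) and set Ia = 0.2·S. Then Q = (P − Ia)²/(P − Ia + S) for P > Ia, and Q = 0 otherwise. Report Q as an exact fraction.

Q = 0 in ≈ 0.000 in

Dry (AMC I): CN(I) = 4.2·58/(10 − 0.058·58) = (1218/5)/(1659/250) = 2900/79 ≈ 36.709
S = 1000/(2900/79) − 10 = 500/29 in ≈ 17.241 in
Ia = 0.2·(500/29) = 100/29 in ≈ 3.448 in
P = 0.970 ≤ Ia = 3.448 in: entire storm abstracted, Q = 0.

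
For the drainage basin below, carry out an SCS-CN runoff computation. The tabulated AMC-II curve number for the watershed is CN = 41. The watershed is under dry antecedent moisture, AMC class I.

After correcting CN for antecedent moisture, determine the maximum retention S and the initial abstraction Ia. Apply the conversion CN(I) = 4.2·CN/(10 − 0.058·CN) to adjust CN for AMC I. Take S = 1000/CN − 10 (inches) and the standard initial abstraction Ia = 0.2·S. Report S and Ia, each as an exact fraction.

S = 29500/861 in ≈ 34.262 in; Ia = 5900/861 in ≈ 6.852 in

Adjust CN=41 to AMC I: 4.2·41/(10 − 0.058·41) → (861/5) ÷ (3811/500) = 86100/3811 ≈ 22.592
S = 1000/(86100/3811) − 10 = 29500/861 in ≈ 34.262 in
Ia = 0.2·(29500/861) = 5900/861 in ≈ 6.852 in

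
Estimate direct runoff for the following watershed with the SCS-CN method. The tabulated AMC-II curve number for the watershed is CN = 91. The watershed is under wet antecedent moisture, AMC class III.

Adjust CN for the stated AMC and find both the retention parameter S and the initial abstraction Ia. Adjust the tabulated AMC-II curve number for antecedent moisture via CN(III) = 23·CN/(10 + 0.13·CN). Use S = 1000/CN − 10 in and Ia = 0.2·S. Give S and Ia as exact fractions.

Adjust CN=91 to AMC III: 23·91/(10 + 0.13·91) → 2093 ÷ (2183/100) = 209300/2183 ≈ 95.877
Max retention: S = 1000/(209300/2183) − 10 = 900/2093 in (≈ 0.430 in)
Ia = 0.2·(900/2093) = 180/2093 in ≈ 0.086 in

S = 900/2093 in ≈ 0.430 in; Ia = 180/2093 in ≈ 0.086 in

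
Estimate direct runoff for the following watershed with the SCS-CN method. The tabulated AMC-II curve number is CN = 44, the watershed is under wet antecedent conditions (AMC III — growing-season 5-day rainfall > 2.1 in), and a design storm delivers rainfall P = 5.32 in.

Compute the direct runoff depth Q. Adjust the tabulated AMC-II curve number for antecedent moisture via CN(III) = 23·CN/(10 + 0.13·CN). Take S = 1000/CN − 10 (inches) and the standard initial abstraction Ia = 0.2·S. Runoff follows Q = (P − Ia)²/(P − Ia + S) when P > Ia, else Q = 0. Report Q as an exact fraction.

Q = 101452743/55704275 in ≈ 1.821 in

Wet (AMC III): CN(III) = 23·44/(10 + 0.13·44) = 1012/(393/25) = 25300/393 ≈ 64.377
Retention S: 1000/CN − 10 with CN=64.377 → S = 1400/253 ≈ 5.534 in
Initial abstraction Ia = S/5 = (1400/253)/5 = 280/253 ≈ 1.107 in
P − Ia = 5.320 − 1.107 = 26649/6325 ≈ 4.213 in (> 0, runoff occurs)
Q = (26649/6325)²/((26649/6325) + 1400/253) = (710169201/40005625)/(61649/6325) = 101452743/55704275 in ≈ 1.821 in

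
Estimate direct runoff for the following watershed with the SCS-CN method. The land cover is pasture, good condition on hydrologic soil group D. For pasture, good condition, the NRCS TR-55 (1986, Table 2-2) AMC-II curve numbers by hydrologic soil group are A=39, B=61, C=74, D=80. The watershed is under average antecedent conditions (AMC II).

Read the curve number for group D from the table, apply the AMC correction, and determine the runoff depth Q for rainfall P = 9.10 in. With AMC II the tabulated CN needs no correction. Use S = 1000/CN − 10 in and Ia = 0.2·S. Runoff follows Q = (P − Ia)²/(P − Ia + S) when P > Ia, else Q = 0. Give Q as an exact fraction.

Q = 3698/555 in ≈ 6.663 in

NRCS table: pasture, good condition, soil group D → CN(II) = 80
CN(II) = 80; AMC II needs no correction.
S = 1000/80 − 10 = 5/2 in ≈ 2.500 in
Ia = 0.2·(5/2) = 1/2 in ≈ 0.500 in
P − Ia = 9.100 − 0.500 = 43/5 ≈ 8.600 in (> 0, runoff occurs)
Q: (43/5)² ÷ (111/10) = 3698/555 in (≈ 6.663 in)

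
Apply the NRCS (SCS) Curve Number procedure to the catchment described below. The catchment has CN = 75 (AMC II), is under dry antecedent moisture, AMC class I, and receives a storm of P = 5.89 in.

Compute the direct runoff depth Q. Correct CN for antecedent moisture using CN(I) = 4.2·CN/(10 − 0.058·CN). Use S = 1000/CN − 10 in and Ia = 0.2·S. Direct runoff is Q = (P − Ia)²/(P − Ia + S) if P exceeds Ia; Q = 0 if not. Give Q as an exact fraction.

Q = 734789449/485774100 in ≈ 1.513 in

Dry (AMC I): CN(I) = 4.2·75/(10 − 0.058·75) = 315/(113/20) = 6300/113 ≈ 55.752
Retention S: 1000/CN − 10 with CN=55.752 → S = 500/63 ≈ 7.937 in
Ia = 0.2·(500/63) = 100/63 in ≈ 1.587 in
P − Ia = 5.890 − 1.587 = 27107/6300 ≈ 4.303 in (> 0, runoff occurs)
Q: (27107/6300)² ÷ (77107/6300) = 734789449/485774100 in (≈ 1.513 in)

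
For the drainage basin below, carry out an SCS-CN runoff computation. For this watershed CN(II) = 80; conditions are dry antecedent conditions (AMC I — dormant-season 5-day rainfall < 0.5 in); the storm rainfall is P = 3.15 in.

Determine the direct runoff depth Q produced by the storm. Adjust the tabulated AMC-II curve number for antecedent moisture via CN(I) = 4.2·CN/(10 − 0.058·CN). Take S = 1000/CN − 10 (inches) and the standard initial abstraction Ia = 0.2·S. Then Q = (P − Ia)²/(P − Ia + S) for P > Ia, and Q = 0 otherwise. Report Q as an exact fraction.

Q = 677329/1395660 in ≈ 0.485 in

CN(I) from CN(II)=80: (4.2·80)/(10 − 0.058·80) = 4200/67 ≈ 62.687
Max retention: S = 1000/(4200/67) − 10 = 125/21 in (≈ 5.952 in)
Ia = 0.2S: 0.2·5.952 = 1.190 in (exactly 25/21)
P − Ia = 3.150 − 1.190 = 823/420 ≈ 1.960 in (> 0, runoff occurs)
Q = (823/420)²/((823/420) + 125/21) = (677329/176400)/(3323/420) = 677329/1395660 in ≈ 0.485 in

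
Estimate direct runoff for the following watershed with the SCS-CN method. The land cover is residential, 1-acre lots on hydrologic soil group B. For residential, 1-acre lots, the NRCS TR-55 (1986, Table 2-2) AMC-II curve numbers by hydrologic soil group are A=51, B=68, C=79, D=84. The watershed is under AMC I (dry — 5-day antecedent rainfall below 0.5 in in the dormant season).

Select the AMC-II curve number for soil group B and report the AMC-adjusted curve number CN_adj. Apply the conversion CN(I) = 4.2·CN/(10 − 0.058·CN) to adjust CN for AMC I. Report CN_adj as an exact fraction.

NRCS table: residential, 1-acre lots, soil group B → CN(II) = 68
Adjust CN=68 to AMC I: 4.2·68/(10 − 0.058·68) → (1428/5) ÷ (757/125) = 35700/757 ≈ 47.160

CN_adj = 35700/757 ≈ 47.160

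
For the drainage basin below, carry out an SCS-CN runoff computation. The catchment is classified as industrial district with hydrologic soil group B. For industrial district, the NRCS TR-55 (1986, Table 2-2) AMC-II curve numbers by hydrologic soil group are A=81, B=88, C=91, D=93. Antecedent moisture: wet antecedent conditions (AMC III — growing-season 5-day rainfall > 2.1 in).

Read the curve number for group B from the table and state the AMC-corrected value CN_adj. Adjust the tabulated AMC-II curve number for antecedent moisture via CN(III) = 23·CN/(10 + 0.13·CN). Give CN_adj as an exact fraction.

CN_adj = 6325/67 ≈ 94.403

NRCS table: industrial district, soil group B → CN(II) = 88
Wet (AMC III): CN(III) = 23·88/(10 + 0.13·88) = 2024/(536/25) = 6325/67 ≈ 94.403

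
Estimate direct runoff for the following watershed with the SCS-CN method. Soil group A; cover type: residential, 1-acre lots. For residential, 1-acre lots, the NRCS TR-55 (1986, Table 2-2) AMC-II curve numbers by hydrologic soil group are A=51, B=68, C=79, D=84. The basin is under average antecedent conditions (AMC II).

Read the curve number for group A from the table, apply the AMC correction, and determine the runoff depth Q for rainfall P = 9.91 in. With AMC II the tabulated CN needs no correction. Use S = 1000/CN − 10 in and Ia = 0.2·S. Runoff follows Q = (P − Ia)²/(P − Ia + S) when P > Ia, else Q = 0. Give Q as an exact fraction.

NRCS table: residential, 1-acre lots, soil group A → CN(II) = 51
AMC II — tabulated CN = 51 applies directly.
S = 1000/51 − 10 = 490/51 in ≈ 9.608 in
Ia = 0.2·(490/51) = 98/51 in ≈ 1.922 in
Since P=9.910 > Ia=1.922: effective rainfall P−Ia = 40741/5100 in
Q = (40741/5100)²/((40741/5100) + 490/51) = (1659829081/26010000)/(89741/5100) = 1659829081/457679100 in ≈ 3.627 in

Q = 1659829081/457679100 in ≈ 3.627 in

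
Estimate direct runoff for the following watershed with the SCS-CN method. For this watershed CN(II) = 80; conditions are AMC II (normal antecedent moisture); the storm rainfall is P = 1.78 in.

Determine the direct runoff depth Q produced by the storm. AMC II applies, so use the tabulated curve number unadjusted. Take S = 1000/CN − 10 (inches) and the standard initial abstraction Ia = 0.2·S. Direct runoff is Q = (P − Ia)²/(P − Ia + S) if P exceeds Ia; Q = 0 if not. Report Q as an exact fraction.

Q = 2048/4725 in ≈ 0.433 in

CN(II) = 80; AMC II needs no correction.
S = 1000/80 − 10 = 5/2 in ≈ 2.500 in
Ia = 0.2S: 0.2·2.500 = 0.500 in (exactly 1/2)
P − Ia = 1.780 − 0.500 = 32/25 ≈ 1.280 in (> 0, runoff occurs)
Runoff Q = (P−Ia)²/(P−Ia+S) = (1.280)²/(1.280+2.500) = 2048/4725 ≈ 0.433 in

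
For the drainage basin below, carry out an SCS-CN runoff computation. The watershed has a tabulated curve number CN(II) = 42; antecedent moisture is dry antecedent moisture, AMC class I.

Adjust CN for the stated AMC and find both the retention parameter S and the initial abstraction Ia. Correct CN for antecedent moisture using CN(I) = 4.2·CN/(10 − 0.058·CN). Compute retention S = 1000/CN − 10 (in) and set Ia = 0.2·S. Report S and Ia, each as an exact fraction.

Adjust CN=42 to AMC I: 4.2·42/(10 − 0.058·42) → (882/5) ÷ (1891/250) = 44100/1891 ≈ 23.321
Max retention: S = 1000/(44100/1891) − 10 = 14500/441 in (≈ 32.880 in)
Ia = 0.2·(14500/441) = 2900/441 in ≈ 6.576 in

S = 14500/441 in ≈ 32.880 in; Ia = 2900/441 in ≈ 6.576 in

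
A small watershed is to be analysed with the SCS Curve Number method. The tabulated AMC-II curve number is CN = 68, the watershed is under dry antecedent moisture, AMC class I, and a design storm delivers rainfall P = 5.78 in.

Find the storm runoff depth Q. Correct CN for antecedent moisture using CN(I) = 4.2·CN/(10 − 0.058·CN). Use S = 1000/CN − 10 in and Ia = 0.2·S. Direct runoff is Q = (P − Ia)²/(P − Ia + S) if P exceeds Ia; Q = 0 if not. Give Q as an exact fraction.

Q = 3990827929/4697638050 in ≈ 0.850 in

Adjust CN=68 to AMC I: 4.2·68/(10 − 0.058·68) → (1428/5) ÷ (757/125) = 35700/757 ≈ 47.160
Retention S: 1000/CN − 10 with CN=47.160 → S = 4000/357 ≈ 11.204 in
Ia = 0.2·(4000/357) = 800/357 in ≈ 2.241 in
P − Ia = 5.780 − 2.241 = 63173/17850 ≈ 3.539 in (> 0, runoff occurs)
Q: (63173/17850)² ÷ (263173/17850) = 3990827929/4697638050 in (≈ 0.850 in)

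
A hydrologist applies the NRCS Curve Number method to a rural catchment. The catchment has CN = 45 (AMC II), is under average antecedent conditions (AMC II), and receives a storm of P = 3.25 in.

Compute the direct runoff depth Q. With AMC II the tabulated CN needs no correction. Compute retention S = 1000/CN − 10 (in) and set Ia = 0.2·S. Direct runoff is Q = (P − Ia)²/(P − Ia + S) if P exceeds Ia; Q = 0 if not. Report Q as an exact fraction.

Q = 841/16884 in ≈ 0.050 in

AMC II — tabulated CN = 45 applies directly.
Max retention: S = 1000/45 − 10 = 110/9 in (≈ 12.222 in)
Ia = 0.2·(110/9) = 22/9 in ≈ 2.444 in
Since P=3.250 > Ia=2.444: effective rainfall P−Ia = 29/36 in
Runoff Q = (P−Ia)²/(P−Ia+S) = (0.806)²/(0.806+12.222) = 841/16884 ≈ 0.050 in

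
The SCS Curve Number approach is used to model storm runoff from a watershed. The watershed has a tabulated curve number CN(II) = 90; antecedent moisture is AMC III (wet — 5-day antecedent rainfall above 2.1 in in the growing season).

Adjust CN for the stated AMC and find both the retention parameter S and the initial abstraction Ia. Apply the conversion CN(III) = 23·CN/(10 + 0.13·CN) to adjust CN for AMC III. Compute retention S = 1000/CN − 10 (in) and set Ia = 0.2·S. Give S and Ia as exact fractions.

S = 100/207 in ≈ 0.483 in; Ia = 20/207 in ≈ 0.097 in

Adjust CN=90 to AMC III: 23·90/(10 + 0.13·90) → 2070 ÷ (217/10) = 20700/217 ≈ 95.392
S = 1000/(20700/217) − 10 = 100/207 in ≈ 0.483 in
Ia = 0.2S: 0.2·0.483 = 0.097 in (exactly 20/207)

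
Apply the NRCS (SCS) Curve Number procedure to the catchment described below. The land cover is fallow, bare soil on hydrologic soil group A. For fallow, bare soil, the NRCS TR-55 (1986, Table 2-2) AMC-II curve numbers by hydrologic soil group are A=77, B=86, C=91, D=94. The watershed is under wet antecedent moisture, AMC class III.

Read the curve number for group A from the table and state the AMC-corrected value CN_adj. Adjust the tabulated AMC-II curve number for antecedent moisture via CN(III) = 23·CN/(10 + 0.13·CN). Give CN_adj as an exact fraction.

CN_adj = 7700/87 ≈ 88.506

NRCS table: fallow, bare soil, soil group A → CN(II) = 77
Adjust CN=77 to AMC III: 23·77/(10 + 0.13·77) → 1771 ÷ (2001/100) = 7700/87 ≈ 88.506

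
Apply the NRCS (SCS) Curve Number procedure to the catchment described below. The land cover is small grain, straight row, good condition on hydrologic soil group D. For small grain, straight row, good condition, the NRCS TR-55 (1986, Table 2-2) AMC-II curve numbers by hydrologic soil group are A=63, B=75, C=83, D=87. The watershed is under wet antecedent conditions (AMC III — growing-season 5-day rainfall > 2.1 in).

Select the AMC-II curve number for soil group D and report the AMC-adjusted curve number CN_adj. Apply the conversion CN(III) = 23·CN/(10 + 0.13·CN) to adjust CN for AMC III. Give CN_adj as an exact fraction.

NRCS table: small grain, straight row, good condition, soil group D → CN(II) = 87
Adjust CN=87 to AMC III: 23·87/(10 + 0.13·87) → 2001 ÷ (2131/100) = 200100/2131 ≈ 93.900

CN_adj = 200100/2131 ≈ 93.900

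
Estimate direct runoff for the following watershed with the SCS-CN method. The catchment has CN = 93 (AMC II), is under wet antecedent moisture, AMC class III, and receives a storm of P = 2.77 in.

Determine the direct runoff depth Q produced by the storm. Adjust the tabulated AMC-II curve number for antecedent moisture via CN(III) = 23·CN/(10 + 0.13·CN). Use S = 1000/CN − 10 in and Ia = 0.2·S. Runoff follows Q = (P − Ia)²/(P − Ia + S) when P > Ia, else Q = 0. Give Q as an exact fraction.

CN(III) from CN(II)=93: (23·93)/(10 + 0.13·93) = 213900/2209 ≈ 96.831
S = 1000/(213900/2209) − 10 = 700/2139 in ≈ 0.327 in
Initial abstraction Ia = S/5 = (700/2139)/5 = 140/2139 ≈ 0.065 in
Excess rainfall: 2.770 − 0.065 = 2.705 in; P > Ia so Q > 0
Q = (578503/213900)²/((578503/213900) + 700/2139) = (334665721009/45753210000)/(648503/213900) = 334665721009/138714791700 in ≈ 2.413 in

Q = 334665721009/138714791700 in ≈ 2.413 in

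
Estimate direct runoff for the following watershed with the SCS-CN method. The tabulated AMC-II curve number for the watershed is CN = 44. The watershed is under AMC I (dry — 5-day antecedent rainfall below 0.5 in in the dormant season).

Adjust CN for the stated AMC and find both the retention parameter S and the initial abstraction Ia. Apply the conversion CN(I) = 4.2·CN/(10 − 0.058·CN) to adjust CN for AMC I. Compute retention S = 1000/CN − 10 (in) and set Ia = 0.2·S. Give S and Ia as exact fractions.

S = 1000/33 in ≈ 30.303 in; Ia = 200/33 in ≈ 6.061 in

CN(I) from CN(II)=44: (4.2·44)/(10 − 0.058·44) = 3300/133 ≈ 24.812
S = 1000/(3300/133) − 10 = 1000/33 in ≈ 30.303 in
Ia = 0.2S: 0.2·30.303 = 6.061 in (exactly 200/33)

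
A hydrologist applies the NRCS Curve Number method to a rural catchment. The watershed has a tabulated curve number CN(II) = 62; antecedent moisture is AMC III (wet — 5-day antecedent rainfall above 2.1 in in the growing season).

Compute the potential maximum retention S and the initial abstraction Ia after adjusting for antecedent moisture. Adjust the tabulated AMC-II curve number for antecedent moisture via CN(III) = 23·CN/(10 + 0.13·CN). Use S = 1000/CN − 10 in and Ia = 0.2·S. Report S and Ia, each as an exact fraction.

Adjust CN=62 to AMC III: 23·62/(10 + 0.13·62) → 1426 ÷ (903/50) = 71300/903 ≈ 78.959
Retention S: 1000/CN − 10 with CN=78.959 → S = 1900/713 ≈ 2.665 in
Ia = 0.2·(1900/713) = 380/713 in ≈ 0.533 in

S = 1900/713 in ≈ 2.665 in; Ia = 380/713 in ≈ 0.533 in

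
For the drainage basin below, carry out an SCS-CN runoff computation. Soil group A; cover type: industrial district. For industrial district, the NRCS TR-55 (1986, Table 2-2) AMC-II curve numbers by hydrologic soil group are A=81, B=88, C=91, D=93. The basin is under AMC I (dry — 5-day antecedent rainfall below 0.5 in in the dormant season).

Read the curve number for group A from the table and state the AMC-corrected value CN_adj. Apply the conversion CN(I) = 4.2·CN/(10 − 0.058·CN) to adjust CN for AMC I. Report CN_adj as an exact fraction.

NRCS table: industrial district, soil group A → CN(II) = 81
Adjust CN=81 to AMC I: 4.2·81/(10 − 0.058·81) → (1701/5) ÷ (2651/500) = 170100/2651 ≈ 64.164

CN_adj = 170100/2651 ≈ 64.164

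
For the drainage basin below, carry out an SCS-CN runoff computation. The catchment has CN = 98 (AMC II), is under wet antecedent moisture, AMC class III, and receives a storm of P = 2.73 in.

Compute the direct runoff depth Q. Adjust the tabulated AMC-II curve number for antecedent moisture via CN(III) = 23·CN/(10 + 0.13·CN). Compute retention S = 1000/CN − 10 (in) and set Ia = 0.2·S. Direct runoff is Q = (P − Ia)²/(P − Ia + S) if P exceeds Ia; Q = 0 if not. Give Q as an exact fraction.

Adjust CN=98 to AMC III: 23·98/(10 + 0.13·98) → 2254 ÷ (1137/50) = 112700/1137 ≈ 99.120
S = 1000/(112700/1137) − 10 = 100/1127 in ≈ 0.089 in
Ia = 0.2·(100/1127) = 20/1127 in ≈ 0.018 in
Since P=2.730 > Ia=0.018: effective rainfall P−Ia = 305671/112700 in
Runoff Q = (P−Ia)²/(P−Ia+S) = (2.712)²/(2.712+0.089) = 93434760241/35576121700 ≈ 2.626 in

Q = 93434760241/35576121700 in ≈ 2.626 in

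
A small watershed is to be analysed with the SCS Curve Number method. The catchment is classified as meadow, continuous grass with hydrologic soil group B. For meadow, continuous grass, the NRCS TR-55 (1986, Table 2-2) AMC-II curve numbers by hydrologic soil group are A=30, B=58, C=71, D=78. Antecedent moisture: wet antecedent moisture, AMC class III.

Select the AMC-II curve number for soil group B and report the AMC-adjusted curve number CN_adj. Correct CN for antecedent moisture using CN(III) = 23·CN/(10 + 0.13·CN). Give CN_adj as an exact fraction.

NRCS table: meadow, continuous grass, soil group B → CN(II) = 58
Adjust CN=58 to AMC III: 23·58/(10 + 0.13·58) → 1334 ÷ (877/50) = 66700/877 ≈ 76.055

CN_adj = 66700/877 ≈ 76.055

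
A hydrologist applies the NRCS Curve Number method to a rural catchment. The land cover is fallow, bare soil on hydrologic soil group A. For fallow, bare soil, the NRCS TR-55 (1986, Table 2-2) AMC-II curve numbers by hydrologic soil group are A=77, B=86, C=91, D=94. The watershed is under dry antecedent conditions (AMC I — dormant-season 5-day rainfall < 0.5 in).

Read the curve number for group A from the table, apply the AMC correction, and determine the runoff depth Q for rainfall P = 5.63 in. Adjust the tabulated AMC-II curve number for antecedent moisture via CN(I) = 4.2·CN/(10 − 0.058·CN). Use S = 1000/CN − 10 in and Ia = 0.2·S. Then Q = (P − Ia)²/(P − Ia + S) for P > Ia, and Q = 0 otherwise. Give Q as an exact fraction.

NRCS table: fallow, bare soil, soil group A → CN(II) = 77
Adjust CN=77 to AMC I: 4.2·77/(10 − 0.058·77) → (1617/5) ÷ (2767/500) = 161700/2767 ≈ 58.439
Retention S: 1000/CN − 10 with CN=58.439 → S = 11500/1617 ≈ 7.112 in
Initial abstraction Ia = S/5 = (11500/1617)/5 = 2300/1617 ≈ 1.422 in
Since P=5.630 > Ia=1.422: effective rainfall P−Ia = 680371/161700 in
Q: (680371/161700)² ÷ (1830371/161700) = 462904697641/295970990700 in (≈ 1.564 in)

Q = 462904697641/295970990700 in ≈ 1.564 in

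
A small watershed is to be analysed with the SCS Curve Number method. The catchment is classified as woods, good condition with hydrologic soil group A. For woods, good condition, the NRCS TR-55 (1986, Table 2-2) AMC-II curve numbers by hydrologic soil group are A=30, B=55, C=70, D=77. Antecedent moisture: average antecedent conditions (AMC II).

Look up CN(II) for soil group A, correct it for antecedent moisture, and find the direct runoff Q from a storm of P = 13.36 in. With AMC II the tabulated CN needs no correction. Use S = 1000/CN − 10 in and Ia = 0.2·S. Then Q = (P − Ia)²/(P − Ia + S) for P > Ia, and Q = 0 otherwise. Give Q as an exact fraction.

NRCS table: woods, good condition, soil group A → CN(II) = 30
Average conditions: CN = 30 (no AMC adjustment).
S = 1000/30 − 10 = 70/3 in ≈ 23.333 in
Initial abstraction Ia = S/5 = (70/3)/5 = 14/3 ≈ 4.667 in
Since P=13.360 > Ia=4.667: effective rainfall P−Ia = 652/75 in
Q = (652/75)²/((652/75) + 70/3) = (425104/5625)/(2402/75) = 212552/90075 in ≈ 2.360 in

Q = 212552/90075 in ≈ 2.360 in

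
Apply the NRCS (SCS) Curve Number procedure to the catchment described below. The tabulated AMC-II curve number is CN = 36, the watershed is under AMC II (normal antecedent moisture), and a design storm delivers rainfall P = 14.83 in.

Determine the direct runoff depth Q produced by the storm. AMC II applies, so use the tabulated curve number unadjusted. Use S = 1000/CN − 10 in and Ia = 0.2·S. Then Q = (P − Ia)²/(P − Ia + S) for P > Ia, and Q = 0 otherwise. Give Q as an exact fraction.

CN(II) = 36; AMC II needs no correction.
S = 1000/36 − 10 = 160/9 in ≈ 17.778 in
Ia = 0.2·(160/9) = 32/9 in ≈ 3.556 in
Since P=14.830 > Ia=3.556: effective rainfall P−Ia = 10147/900 in
Q = (10147/900)²/((10147/900) + 160/9) = (102961609/810000)/(26147/900) = 102961609/23532300 in ≈ 4.375 in

Q = 102961609/23532300 in ≈ 4.375 in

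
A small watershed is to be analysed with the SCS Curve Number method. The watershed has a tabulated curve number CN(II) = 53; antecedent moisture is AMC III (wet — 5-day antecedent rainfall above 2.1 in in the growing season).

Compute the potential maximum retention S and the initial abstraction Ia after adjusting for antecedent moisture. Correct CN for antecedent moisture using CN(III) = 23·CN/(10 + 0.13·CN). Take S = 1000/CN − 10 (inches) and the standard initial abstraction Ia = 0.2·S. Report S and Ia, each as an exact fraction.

S = 4700/1219 in ≈ 3.856 in; Ia = 940/1219 in ≈ 0.771 in

Wet (AMC III): CN(III) = 23·53/(10 + 0.13·53) = 1219/(1689/100) = 121900/1689 ≈ 72.173
Retention S: 1000/CN − 10 with CN=72.173 → S = 4700/1219 ≈ 3.856 in
Initial abstraction Ia = S/5 = (4700/1219)/5 = 940/1219 ≈ 0.771 in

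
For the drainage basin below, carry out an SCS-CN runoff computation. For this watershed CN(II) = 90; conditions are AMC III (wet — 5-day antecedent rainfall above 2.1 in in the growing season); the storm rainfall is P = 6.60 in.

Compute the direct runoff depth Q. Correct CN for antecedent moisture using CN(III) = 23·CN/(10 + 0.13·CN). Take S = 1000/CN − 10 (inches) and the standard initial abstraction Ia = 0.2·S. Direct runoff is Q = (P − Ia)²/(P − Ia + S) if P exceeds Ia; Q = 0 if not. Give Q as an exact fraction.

Q = 45306361/7484085 in ≈ 6.054 in

Adjust CN=90 to AMC III: 23·90/(10 + 0.13·90) → 2070 ÷ (217/10) = 20700/217 ≈ 95.392
Retention S: 1000/CN − 10 with CN=95.392 → S = 100/207 ≈ 0.483 in
Initial abstraction Ia = S/5 = (100/207)/5 = 20/207 ≈ 0.097 in
Excess rainfall: 6.600 − 0.097 = 6.503 in; P > Ia so Q > 0
Q = (6731/1035)²/((6731/1035) + 100/207) = (45306361/1071225)/(7231/1035) = 45306361/7484085 in ≈ 6.054 in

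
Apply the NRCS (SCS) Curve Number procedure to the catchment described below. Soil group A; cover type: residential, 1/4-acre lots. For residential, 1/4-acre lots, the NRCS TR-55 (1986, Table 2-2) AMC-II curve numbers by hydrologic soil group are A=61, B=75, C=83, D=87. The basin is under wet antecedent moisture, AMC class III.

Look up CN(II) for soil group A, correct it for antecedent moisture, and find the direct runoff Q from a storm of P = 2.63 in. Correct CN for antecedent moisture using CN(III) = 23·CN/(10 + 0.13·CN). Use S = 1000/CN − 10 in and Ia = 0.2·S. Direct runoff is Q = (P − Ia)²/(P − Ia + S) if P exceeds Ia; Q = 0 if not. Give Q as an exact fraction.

Q = 84674598121/95542756700 in ≈ 0.886 in

NRCS table: residential, 1/4-acre lots, soil group A → CN(II) = 61
Wet (AMC III): CN(III) = 23·61/(10 + 0.13·61) = 1403/(1793/100) = 140300/1793 ≈ 78.249
Max retention: S = 1000/(140300/1793) − 10 = 3900/1403 in (≈ 2.780 in)
Ia = 0.2S: 0.2·2.780 = 0.556 in (exactly 780/1403)
Excess rainfall: 2.630 − 0.556 = 2.074 in; P > Ia so Q > 0
Q = (290989/140300)²/((290989/140300) + 3900/1403) = (84674598121/19684090000)/(680989/140300) = 84674598121/95542756700 in ≈ 0.886 in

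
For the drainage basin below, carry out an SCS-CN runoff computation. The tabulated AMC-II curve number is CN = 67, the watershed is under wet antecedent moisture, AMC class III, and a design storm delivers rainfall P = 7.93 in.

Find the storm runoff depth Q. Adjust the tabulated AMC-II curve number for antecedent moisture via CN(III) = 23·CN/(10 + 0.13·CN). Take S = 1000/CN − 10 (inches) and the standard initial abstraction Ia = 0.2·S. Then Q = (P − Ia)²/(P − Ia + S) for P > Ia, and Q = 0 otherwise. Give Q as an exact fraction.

Adjust CN=67 to AMC III: 23·67/(10 + 0.13·67) → 1541 ÷ (1871/100) = 154100/1871 ≈ 82.362
Max retention: S = 1000/(154100/1871) − 10 = 3300/1541 in (≈ 2.141 in)
Initial abstraction Ia = S/5 = (3300/1541)/5 = 660/1541 ≈ 0.428 in
Since P=7.930 > Ia=0.428: effective rainfall P−Ia = 1156013/154100 in
Q: (1156013/154100)² ÷ (1486013/154100) = 1336366056169/228994603300 in (≈ 5.836 in)

Q = 1336366056169/228994603300 in ≈ 5.836 in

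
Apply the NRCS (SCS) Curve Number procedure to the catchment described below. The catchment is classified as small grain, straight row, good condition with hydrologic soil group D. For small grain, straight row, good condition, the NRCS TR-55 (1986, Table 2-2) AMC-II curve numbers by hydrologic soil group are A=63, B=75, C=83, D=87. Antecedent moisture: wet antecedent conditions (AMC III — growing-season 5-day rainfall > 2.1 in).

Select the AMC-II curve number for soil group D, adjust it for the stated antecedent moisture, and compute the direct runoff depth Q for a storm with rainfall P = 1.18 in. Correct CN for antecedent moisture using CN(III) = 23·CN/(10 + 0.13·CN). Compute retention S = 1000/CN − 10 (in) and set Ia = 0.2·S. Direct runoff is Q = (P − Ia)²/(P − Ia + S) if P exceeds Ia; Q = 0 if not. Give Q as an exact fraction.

NRCS table: small grain, straight row, good condition, soil group D → CN(II) = 87
CN(III) from CN(II)=87: (23·87)/(10 + 0.13·87) = 200100/2131 ≈ 93.900
Max retention: S = 1000/(200100/2131) − 10 = 1300/2001 in (≈ 0.650 in)
Ia = 0.2·(1300/2001) = 260/2001 in ≈ 0.130 in
Since P=1.180 > Ia=0.130: effective rainfall P−Ia = 105059/100050 in
Q: (105059/100050)² ÷ (170059/100050) = 11037393481/17014402950 in (≈ 0.649 in)

Q = 11037393481/17014402950 in ≈ 0.649 in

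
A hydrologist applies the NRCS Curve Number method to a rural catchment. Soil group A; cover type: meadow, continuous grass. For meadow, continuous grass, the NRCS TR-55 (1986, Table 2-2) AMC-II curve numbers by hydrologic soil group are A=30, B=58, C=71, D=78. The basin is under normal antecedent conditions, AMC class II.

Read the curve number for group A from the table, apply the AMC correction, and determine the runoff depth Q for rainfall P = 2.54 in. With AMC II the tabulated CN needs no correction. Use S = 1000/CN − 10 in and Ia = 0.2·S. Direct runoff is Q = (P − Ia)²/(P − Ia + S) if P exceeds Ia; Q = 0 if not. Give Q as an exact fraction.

Q = 0 in ≈ 0.000 in

NRCS table: meadow, continuous grass, soil group A → CN(II) = 30
AMC II — tabulated CN = 30 applies directly.
Retention S: 1000/CN − 10 with CN=30.000 → S = 70/3 ≈ 23.333 in
Initial abstraction Ia = S/5 = (70/3)/5 = 14/3 ≈ 4.667 in
P = 2.540 ≤ Ia = 4.667 in: entire storm abstracted, Q = 0.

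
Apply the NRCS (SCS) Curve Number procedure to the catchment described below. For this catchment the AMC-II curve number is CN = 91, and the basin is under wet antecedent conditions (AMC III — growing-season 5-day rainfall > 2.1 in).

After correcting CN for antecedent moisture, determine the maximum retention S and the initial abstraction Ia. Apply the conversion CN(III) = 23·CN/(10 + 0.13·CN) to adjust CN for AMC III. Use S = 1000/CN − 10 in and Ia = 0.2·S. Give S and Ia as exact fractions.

Adjust CN=91 to AMC III: 23·91/(10 + 0.13·91) → 2093 ÷ (2183/100) = 209300/2183 ≈ 95.877
Max retention: S = 1000/(209300/2183) − 10 = 900/2093 in (≈ 0.430 in)
Ia = 0.2S: 0.2·0.430 = 0.086 in (exactly 180/2093)

S = 900/2093 in ≈ 0.430 in; Ia = 180/2093 in ≈ 0.086 in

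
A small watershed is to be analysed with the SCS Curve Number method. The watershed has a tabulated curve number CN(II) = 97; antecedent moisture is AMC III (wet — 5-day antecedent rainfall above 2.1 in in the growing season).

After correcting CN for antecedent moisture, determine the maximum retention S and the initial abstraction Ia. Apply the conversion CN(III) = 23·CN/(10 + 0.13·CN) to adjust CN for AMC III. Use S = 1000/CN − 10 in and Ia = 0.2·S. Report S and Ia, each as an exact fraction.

S = 300/2231 in ≈ 0.134 in; Ia = 60/2231 in ≈ 0.027 in

Wet (AMC III): CN(III) = 23·97/(10 + 0.13·97) = 2231/(2261/100) = 223100/2261 ≈ 98.673
Max retention: S = 1000/(223100/2261) − 10 = 300/2231 in (≈ 0.134 in)
Ia = 0.2·(300/2231) = 60/2231 in ≈ 0.027 in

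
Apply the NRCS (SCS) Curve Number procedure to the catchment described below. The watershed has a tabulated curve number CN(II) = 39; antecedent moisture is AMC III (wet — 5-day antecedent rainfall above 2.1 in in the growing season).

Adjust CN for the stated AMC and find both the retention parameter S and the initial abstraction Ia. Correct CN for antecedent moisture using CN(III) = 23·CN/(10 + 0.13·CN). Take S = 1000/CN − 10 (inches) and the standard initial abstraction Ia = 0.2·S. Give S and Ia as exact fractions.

S = 6100/897 in ≈ 6.800 in; Ia = 1220/897 in ≈ 1.360 in

CN(III) from CN(II)=39: (23·39)/(10 + 0.13·39) = 89700/1507 ≈ 59.522
Retention S: 1000/CN − 10 with CN=59.522 → S = 6100/897 ≈ 6.800 in
Initial abstraction Ia = S/5 = (6100/897)/5 = 1220/897 ≈ 1.360 in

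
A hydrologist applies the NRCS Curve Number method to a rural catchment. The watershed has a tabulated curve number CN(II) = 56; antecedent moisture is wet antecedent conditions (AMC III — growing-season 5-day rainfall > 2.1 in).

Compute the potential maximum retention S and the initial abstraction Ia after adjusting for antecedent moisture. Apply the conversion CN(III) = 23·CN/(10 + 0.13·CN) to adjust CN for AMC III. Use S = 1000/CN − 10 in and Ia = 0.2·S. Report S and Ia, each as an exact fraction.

CN(III) from CN(II)=56: (23·56)/(10 + 0.13·56) = 4025/54 ≈ 74.537
Retention S: 1000/CN − 10 with CN=74.537 → S = 550/161 ≈ 3.416 in
Ia = 0.2S: 0.2·3.416 = 0.683 in (exactly 110/161)

S = 550/161 in ≈ 3.416 in; Ia = 110/161 in ≈ 0.683 in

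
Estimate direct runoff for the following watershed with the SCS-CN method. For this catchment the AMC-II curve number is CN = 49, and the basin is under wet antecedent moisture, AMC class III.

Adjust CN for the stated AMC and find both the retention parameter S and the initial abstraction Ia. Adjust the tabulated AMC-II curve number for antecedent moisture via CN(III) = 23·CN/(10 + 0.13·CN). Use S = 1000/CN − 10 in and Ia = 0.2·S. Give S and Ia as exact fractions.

Wet (AMC III): CN(III) = 23·49/(10 + 0.13·49) = 1127/(1637/100) = 112700/1637 ≈ 68.845
S = 1000/(112700/1637) − 10 = 5100/1127 in ≈ 4.525 in
Ia = 0.2S: 0.2·4.525 = 0.905 in (exactly 1020/1127)

S = 5100/1127 in ≈ 4.525 in; Ia = 1020/1127 in ≈ 0.905 in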